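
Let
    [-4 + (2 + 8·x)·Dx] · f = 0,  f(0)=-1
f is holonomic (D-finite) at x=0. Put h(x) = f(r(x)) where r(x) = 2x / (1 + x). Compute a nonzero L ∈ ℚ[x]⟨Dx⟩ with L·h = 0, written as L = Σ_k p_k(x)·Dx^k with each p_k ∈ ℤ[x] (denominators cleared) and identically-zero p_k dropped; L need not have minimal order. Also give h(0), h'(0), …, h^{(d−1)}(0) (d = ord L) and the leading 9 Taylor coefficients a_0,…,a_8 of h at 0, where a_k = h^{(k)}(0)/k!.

L = -4 + (1 + 10·x + 9·x^2)·Dx  (order 1).
h: a_k = -1, -4, 12, -52, 284, -1764, 11820, -83220, 606780, …
ICs: h(0) = -1.

f: a_k = -1, -2, 2, -4, 10, -28, 84, -264, 858, …
h₀=f(r): pull back L_f along r ⇒ L₀.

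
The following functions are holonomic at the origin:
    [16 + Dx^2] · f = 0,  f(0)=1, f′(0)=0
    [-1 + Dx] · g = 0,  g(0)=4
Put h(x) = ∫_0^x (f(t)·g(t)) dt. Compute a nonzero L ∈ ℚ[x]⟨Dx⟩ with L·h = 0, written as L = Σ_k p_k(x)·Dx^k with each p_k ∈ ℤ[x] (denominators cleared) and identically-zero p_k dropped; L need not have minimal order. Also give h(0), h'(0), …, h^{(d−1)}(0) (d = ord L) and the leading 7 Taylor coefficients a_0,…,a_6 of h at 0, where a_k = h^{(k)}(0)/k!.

f: a_k = 1, 0, -8, 0, 32/3, 0, -256/45, …
g: a_k = 4, 4, 2, 2/3, 1/6, 1/30, 1/180, …
Product ⇒ symmetric product L₀, ord ≤ 2.
Integrate: L := L₀·Dx.
L = 17·Dx - 2·Dx^2 + Dx^3  (order 3).
h: a_k = 0, 4, 2, -10, -47/6, 161/30, 1121/180, …
ICs: h(0) = 0, h′(0) = 4, h′′(0) = 4.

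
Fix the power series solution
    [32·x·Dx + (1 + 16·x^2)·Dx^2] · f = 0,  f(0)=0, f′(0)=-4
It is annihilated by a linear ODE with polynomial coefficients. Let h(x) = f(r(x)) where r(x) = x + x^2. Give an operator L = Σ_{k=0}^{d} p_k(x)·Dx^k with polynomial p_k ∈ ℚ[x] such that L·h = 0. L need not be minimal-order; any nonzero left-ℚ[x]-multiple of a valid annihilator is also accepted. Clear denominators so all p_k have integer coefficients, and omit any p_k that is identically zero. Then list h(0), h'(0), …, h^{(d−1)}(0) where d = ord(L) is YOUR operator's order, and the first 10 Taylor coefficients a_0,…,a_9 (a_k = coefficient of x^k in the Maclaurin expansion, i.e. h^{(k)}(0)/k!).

f: a_k = 0, -4, 0, 64/3, 0, -1024/5, 0, 16384/7, 0, -262144/9, …
f∘r: x↦r, Dx↦Dx/r' in L_f ⇒ L₀.
L = (-2 + 32·x + 128·x^2 + 192·x^3 + 96·x^4)·Dx + (1 + 2·x + 16·x^2 + 64·x^3 + 80·x^4 + 32·x^5)·Dx^2  (order 2).
h: a_k = 0, -4, -4, 64/3, 64, -704/5, -3008/3, 2048/7, 14336, 171008/9, …
ICs: h(0) = 0, h′(0) = -4.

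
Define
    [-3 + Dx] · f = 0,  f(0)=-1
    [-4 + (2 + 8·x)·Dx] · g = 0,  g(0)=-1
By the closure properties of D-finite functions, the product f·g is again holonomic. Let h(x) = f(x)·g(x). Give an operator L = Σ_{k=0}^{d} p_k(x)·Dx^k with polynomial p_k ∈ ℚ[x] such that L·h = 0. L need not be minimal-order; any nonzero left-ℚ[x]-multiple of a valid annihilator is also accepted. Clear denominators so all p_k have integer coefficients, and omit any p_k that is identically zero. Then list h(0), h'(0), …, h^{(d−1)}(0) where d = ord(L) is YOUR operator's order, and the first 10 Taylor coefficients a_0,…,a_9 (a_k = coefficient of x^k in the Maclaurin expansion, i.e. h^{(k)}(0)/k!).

L = (-5 - 12·x) + (1 + 4·x)·Dx  (order 1).
h: a_k = 1, 5, 17/2, 23/2, 43/8, 631/40, -459/16, 58749/560, -1544007/4480, 5258677/4480, …
ICs: h(0) = 1.

f: a_k = -1, -3, -9/2, -9/2, -27/8, -81/40, -81/80, -243/560, -729/4480, -243/4480, …
g: a_k = -1, -2, 2, -4, 10, -28, 84, -264, 858, -2860, …
h₀=f·g: eliminate ⇒ L₀, order ≤ 1·1.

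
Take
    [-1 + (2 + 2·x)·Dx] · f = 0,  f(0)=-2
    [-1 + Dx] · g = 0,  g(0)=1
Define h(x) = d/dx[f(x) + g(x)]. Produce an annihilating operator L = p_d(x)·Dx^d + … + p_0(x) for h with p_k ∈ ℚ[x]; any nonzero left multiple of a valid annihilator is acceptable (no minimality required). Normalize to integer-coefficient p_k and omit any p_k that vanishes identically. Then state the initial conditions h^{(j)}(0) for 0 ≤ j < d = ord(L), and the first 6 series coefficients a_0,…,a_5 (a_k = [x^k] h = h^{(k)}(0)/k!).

L = (-5 - 2·x) + (-1 - 8·x - 4·x^2)·Dx + (6 + 10·x + 4·x^2)·Dx^2  (order 2).
h: a_k = 0, 3/2, 1/8, 23/48, -89/384, 977/3840, …
ICs: h(0) = 0, h′(0) = 3/2.

f: a_k = -2, -1, 1/4, -1/8, 5/64, -7/128, …
g: a_k = 1, 1, 1/2, 1/6, 1/24, 1/120, …
Sum ⇒ L₀ = lclm(L_f,L_g) in ℚ(x)⟨Dx⟩.
h=h₀': d/dx-closure on L₀ ⇒ L.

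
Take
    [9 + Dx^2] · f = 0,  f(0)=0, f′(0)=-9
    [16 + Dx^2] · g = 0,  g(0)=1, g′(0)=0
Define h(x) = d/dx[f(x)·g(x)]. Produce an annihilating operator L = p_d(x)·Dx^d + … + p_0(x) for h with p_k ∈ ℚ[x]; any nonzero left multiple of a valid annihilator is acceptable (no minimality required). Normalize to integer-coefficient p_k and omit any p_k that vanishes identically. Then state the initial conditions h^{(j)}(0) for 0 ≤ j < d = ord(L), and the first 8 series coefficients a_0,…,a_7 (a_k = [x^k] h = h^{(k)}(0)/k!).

f: a_k = 0, -9, 0, 27/2, 0, -243/40, 0, 729/560, …
g: a_k = 1, 0, -8, 0, 32/3, 0, -256/45, 0, …
f·g: L₀ = L_f ⊗_s L_g, ord ≤ 2·2.
h=h₀': d/dx-closure on L₀ ⇒ L.
L = 49 + 50·Dx^2 + Dx^4  (order 4).
h: a_k = -9, 0, 513/2, 0, -8403/8, 0, 137257/80, 0, …
ICs: h(0) = -9, h′(0) = 0, h′′(0) = 513, h′′′(0) = 0.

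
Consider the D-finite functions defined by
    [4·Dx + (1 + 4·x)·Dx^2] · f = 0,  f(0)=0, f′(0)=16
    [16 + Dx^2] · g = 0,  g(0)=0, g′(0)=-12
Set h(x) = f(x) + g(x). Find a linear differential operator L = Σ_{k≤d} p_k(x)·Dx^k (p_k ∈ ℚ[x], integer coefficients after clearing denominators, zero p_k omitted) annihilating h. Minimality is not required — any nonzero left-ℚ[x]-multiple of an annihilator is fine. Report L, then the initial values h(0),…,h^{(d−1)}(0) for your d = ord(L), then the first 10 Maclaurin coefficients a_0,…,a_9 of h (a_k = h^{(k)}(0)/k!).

f: a_k = 0, 16, -32, 256/3, -256, 4096/5, -8192/3, 65536/7, -32768, 1048576/9, …
g: a_k = 0, -12, 0, 32, 0, -128/5, 0, 1024/105, 0, -2048/945, …
h₀=f+g: left-lcm gives L₀, ord ≤ 4.
L = (448 + 512·x + 1024·x^2)·Dx + (48 + 320·x + 768·x^2 + 1024·x^3)·Dx^2 + (28 + 32·x + 64·x^2)·Dx^3 + (3 + 20·x + 48·x^2 + 64·x^3)·Dx^4  (order 4).
h: a_k = 0, 4, -32, 352/3, -256, 3968/5, -8192/3, 984064/105, -32768, 110098432/945, …
ICs: h(0) = 0, h′(0) = 4, h′′(0) = -64, h′′′(0) = 704.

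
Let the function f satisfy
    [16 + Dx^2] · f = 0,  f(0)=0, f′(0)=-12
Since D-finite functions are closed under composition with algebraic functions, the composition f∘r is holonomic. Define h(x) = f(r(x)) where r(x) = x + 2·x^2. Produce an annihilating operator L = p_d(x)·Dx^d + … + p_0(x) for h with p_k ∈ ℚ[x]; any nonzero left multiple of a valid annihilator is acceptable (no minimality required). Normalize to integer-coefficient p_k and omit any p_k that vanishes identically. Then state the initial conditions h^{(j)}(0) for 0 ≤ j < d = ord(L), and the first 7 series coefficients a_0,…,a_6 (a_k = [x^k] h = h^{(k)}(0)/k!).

L = (16 + 192·x + 768·x^2 + 1024·x^3) - 4·Dx + (1 + 4·x)·Dx^2  (order 2).
h: a_k = 0, -12, -24, 32, 192, 1792/5, 0, …
ICs: h(0) = 0, h′(0) = -12.

f: a_k = 0, -12, 0, 32, 0, -128/5, 0, …
Substitute x→r, Dx→(1/r')Dx; clear ⇒ L₀.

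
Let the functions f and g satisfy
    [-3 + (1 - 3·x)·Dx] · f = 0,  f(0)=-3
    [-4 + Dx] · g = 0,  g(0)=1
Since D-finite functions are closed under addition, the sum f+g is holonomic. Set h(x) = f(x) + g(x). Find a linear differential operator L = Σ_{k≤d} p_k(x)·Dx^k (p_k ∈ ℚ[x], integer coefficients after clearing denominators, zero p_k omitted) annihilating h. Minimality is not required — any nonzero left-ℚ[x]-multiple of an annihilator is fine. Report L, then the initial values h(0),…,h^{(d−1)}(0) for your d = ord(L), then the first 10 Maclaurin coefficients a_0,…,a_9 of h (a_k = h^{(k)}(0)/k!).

f: a_k = -3, -9, -27, -81, -243, -729, -2187, -6561, -19683, -59049, …
g: a_k = 1, 4, 8, 32/3, 32/3, 128/15, 256/45, 1024/315, 512/315, 2048/2835, …
f+g: L₀ = lclm(L_f,L_g), ord ≤ 1+1.
L = (-24 - 144·x) + (2 + 96·x - 144·x^2)·Dx + (1 - 15·x + 36·x^2)·Dx^2  (order 2).
h: a_k = -2, -5, -19, -211/3, -697/3, -10807/15, -98159/45, -2065691/315, -6199633/315, -167401867/2835, …
ICs: h(0) = -2, h′(0) = -5.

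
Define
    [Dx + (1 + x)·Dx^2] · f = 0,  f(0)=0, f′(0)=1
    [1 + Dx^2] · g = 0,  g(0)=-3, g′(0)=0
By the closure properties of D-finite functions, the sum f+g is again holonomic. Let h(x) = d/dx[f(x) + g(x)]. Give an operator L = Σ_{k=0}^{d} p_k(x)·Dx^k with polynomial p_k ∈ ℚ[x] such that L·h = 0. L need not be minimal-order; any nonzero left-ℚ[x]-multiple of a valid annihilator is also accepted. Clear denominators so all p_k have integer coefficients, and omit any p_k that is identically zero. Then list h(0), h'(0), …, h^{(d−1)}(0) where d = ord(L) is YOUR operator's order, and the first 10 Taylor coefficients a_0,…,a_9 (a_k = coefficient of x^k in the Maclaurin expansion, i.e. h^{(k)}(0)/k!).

f: a_k = 0, 1, -1/2, 1/3, -1/4, 1/5, -1/6, 1/7, -1/8, 1/9, …
g: a_k = -3, 0, 3/2, 0, -1/8, 0, 1/240, 0, -1/13440, 0, …
Sum ⇒ L₀ = lclm(L_f,L_g) in ℚ(x)⟨Dx⟩.
h=h₀': d/dx-closure on L₀ ⇒ L.
L = (7 + 2·x + x^2) + (3 + 5·x + 3·x^2 + x^3)·Dx + (7 + 2·x + x^2)·Dx^2 + (3 + 5·x + 3·x^2 + x^3)·Dx^3  (order 3).
h: a_k = 1, 2, 1, -3/2, 1, -39/40, 1, -1681/1680, 1, -120959/120960, …
ICs: h(0) = 1, h′(0) = 2, h′′(0) = 2.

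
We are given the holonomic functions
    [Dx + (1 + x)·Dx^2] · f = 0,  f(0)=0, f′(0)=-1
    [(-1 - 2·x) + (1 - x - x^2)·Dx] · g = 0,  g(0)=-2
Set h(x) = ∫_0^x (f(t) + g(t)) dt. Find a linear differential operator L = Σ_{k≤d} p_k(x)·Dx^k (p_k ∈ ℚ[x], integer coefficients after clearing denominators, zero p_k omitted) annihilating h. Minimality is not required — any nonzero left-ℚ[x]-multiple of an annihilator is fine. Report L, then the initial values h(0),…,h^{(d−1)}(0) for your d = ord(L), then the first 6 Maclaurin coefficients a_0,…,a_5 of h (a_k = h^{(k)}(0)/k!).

L = (-26 - 70·x - 76·x^2 - 36·x^3 - 12·x^4)·Dx^2 + (-16 - 84·x - 160·x^2 - 144·x^3 - 74·x^4 - 20·x^5)·Dx^3 + (5 + 11·x - x^2 - 23·x^3 - 29·x^4 - 17·x^5 - 4·x^6)·Dx^4  (order 4).
h: a_k = 0, -2, -3/2, -7/6, -19/12, -39/20, …
ICs: h(0) = 0, h′(0) = -2, h′′(0) = -3, h′′′(0) = -7.

f: a_k = 0, -1, 1/2, -1/3, 1/4, -1/5, …
g: a_k = -2, -2, -4, -6, -10, -16, …
Weyl lclm of L_f,L_g ⇒ L₀ (ord ≤ 3).
Integrate: L := L₀·Dx.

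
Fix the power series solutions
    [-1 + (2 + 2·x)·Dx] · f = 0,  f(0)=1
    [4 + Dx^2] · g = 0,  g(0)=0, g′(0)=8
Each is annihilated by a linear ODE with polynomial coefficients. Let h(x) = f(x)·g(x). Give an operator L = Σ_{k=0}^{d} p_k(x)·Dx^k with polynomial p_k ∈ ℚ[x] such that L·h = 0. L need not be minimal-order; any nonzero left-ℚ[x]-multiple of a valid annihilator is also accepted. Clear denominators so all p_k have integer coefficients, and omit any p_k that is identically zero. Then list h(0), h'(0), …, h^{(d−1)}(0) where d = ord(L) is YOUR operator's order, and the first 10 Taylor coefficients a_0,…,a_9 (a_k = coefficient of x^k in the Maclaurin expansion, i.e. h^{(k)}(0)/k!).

f: a_k = 1, 1/2, -1/8, 1/16, -5/128, 7/256, -21/1024, 33/2048, -429/32768, 715/65536, …
g: a_k = 0, 8, 0, -16/3, 0, 16/15, 0, -32/315, 0, 16/2835, …
f·g: L₀ = L_f ⊗_s L_g, ord ≤ 1·2.
L = (19 + 32·x + 16·x^2) + (-4 - 4·x)·Dx + (4 + 8·x + 4·x^2)·Dx^2  (order 2).
h: a_k = 0, 8, 4, -19/3, -13/6, 341/240, 67/160, -7687/40320, -17/16128, -216983/11612160, …
ICs: h(0) = 0, h′(0) = 8.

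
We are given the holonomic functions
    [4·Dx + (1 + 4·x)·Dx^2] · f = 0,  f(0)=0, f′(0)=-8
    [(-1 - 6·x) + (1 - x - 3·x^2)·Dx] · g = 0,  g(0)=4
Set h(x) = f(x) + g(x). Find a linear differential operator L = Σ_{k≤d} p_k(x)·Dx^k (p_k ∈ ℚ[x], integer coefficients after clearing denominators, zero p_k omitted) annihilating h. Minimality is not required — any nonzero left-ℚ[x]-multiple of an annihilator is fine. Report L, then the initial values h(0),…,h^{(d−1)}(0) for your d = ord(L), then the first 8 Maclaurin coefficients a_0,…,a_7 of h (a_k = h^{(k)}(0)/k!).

f: a_k = 0, -8, 16, -128/3, 128, -2048/5, 4096/3, -32768/7, …
g: a_k = 4, 4, 16, 28, 76, 160, 388, 868, …
h₀=f+g: left-lcm gives L₀, ord ≤ 3.
L = (-212 - 1072·x - 3144·x^2 - 2160·x^3 - 2592·x^4)·Dx + (-5 - 248·x - 1922·x^2 - 4308·x^3 - 4464·x^4 - 4320·x^5)·Dx^2 + (6 + 53·x + 108·x^2 - 110·x^3 - 519·x^4 - 1044·x^5 - 864·x^6)·Dx^3  (order 3).
h: a_k = 4, -4, 32, -44/3, 204, -1248/5, 5260/3, -26692/7, …
ICs: h(0) = 4, h′(0) = -4, h′′(0) = 64.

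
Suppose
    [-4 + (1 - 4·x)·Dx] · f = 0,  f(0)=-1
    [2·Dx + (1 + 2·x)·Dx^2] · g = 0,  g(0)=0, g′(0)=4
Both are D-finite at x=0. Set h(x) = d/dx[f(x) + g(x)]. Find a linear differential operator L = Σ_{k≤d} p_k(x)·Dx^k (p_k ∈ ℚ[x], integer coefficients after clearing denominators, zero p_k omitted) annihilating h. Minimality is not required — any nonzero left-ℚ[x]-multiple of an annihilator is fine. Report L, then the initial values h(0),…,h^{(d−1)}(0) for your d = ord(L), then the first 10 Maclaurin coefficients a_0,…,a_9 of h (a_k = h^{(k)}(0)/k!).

f: a_k = -1, -4, -16, -64, -256, -1024, -4096, -16384, -65536, -262144, …
g: a_k = 0, 4, -4, 16/3, -8, 64/5, -64/3, 256/7, -64, 1024/9, …
Weyl lclm of L_f,L_g ⇒ L₀ (ord ≤ 3).
h₀' ⇒ L via d/dx closure of L₀.
L = (128 + 64·x) + (44 + 224·x + 128·x^2)·Dx + (-5 + 6·x + 48·x^2 + 32·x^3)·Dx^2  (order 2).
h: a_k = 0, -40, -176, -1056, -5056, -24704, -114432, -524800, -2358272, -10487808, …
ICs: h(0) = 0, h′(0) = -40.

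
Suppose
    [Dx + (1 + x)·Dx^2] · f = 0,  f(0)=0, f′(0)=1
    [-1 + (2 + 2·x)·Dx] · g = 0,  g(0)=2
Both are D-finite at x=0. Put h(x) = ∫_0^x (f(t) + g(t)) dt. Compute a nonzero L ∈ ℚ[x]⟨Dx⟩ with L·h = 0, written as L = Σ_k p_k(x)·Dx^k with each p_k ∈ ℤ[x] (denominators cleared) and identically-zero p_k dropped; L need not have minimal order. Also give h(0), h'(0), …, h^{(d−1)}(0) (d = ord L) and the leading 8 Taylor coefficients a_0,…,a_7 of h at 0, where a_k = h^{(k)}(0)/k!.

L = Dx^2 + (5 + 5·x)·Dx^3 + (2 + 4·x + 2·x^2)·Dx^4  (order 4).
h: a_k = 0, 2, 1, -1/4, 11/96, -21/320, 163/3840, -319/10752, …
ICs: h(0) = 0, h′(0) = 2, h′′(0) = 2, h′′′(0) = -3/2.

f: a_k = 0, 1, -1/2, 1/3, -1/4, 1/5, -1/6, 1/7, …
g: a_k = 2, 1, -1/4, 1/8, -5/64, 7/128, -21/512, 33/1024, …
Weyl lclm of L_f,L_g ⇒ L₀ (ord ≤ 3).
Integrate: L := L₀·Dx.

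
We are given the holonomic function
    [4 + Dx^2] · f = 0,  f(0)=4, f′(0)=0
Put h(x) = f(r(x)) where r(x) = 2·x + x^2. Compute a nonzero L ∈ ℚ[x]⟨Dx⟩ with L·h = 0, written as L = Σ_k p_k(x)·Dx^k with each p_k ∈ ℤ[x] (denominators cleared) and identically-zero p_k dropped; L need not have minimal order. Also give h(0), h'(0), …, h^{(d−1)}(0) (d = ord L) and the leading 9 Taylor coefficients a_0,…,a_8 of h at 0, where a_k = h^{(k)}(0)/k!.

f: a_k = 4, 0, -8, 0, 8/3, 0, -16/45, 0, 8/315, …
Change of var in L_f (x↦r) gives L₀.
L = (16 + 48·x + 48·x^2 + 16·x^3) - Dx + (1 + x)·Dx^2  (order 2).
h: a_k = 4, 0, -32, -32, 104/3, 256/3, 1856/45, -704/15, -23992/315, …
ICs: h(0) = 4, h′(0) = 0.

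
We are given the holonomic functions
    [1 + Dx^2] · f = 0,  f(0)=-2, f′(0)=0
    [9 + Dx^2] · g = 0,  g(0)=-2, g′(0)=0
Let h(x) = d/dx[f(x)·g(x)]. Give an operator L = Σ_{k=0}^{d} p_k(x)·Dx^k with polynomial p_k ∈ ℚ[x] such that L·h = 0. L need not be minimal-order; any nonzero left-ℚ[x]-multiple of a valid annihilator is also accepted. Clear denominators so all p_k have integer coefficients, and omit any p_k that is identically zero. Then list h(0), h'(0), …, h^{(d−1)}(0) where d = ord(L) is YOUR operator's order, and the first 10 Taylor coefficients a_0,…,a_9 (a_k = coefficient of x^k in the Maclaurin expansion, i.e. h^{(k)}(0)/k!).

f: a_k = -2, 0, 1, 0, -1/12, 0, 1/360, 0, -1/20160, 0, …
g: a_k = -2, 0, 9, 0, -27/4, 0, 81/40, 0, -729/2240, 0, …
Product ⇒ symmetric product L₀, ord ≤ 4.
h=h₀': d/dx-closure on L₀ ⇒ L.
L = 64 + 20·Dx^2 + Dx^4  (order 4).
h: a_k = 0, -40, 0, 272/3, 0, -208/3, 0, 8224/315, 0, -3280/567, …
ICs: h(0) = 0, h′(0) = -40, h′′(0) = 0, h′′′(0) = 544.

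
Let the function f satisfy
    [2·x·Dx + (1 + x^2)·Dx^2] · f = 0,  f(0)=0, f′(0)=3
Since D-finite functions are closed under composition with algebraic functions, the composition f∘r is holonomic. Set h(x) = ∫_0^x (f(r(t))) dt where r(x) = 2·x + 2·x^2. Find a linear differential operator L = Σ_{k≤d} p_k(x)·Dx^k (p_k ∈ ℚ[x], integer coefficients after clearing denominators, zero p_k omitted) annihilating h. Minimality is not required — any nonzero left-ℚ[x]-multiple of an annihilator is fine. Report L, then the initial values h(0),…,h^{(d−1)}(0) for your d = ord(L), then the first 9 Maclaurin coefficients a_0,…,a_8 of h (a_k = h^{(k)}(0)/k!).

f: a_k = 0, 3, 0, -1, 0, 3/5, 0, -3/7, 0, …
L₀ from L_f via x↦r, Dx↦r'^{-1}Dx.
∫: right-multiply L₀ by Dx.
L = (-2 + 8·x + 32·x^2 + 48·x^3 + 24·x^4)·Dx^2 + (1 + 2·x + 4·x^2 + 16·x^3 + 20·x^4 + 8·x^5)·Dx^3  (order 3).
h: a_k = 0, 0, 3, 2, -2, -24/5, -4/5, 88/7, 120/7, …
ICs: h(0) = 0, h′(0) = 0, h′′(0) = 6.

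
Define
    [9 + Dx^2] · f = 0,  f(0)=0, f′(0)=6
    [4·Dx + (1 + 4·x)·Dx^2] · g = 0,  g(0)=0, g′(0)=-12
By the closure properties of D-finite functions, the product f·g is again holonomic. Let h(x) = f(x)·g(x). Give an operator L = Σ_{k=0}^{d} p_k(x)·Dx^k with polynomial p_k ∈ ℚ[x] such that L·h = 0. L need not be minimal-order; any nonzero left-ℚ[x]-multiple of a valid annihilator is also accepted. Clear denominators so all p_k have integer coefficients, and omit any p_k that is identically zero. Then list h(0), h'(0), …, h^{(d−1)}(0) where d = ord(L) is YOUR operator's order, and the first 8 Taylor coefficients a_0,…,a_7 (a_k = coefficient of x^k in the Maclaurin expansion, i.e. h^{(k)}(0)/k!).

L = (-2043 - 1296·x + 44064·x^2 + 186624·x^3 + 186624·x^4) + (72 + 5472·x + 31104·x^2 + 41472·x^3)·Dx + (-182 + 864·x + 12096·x^2 + 41472·x^3 + 41472·x^4)·Dx^2 + (8 + 608·x + 3456·x^2 + 4608·x^3)·Dx^3 + (5 + 112·x + 800·x^2 + 2304·x^3 + 2304·x^4)·Dx^4  (order 4).
h: a_k = 0, 0, -72, 144, -276, 936, -3159, 53286/5, …
ICs: h(0) = 0, h′(0) = 0, h′′(0) = -144, h′′′(0) = 864.

f: a_k = 0, 6, 0, -9, 0, 81/20, 0, -243/280, …
g: a_k = 0, -12, 24, -64, 192, -3072/5, 2048, -49152/7, …
Product ⇒ symmetric product L₀, ord ≤ 4.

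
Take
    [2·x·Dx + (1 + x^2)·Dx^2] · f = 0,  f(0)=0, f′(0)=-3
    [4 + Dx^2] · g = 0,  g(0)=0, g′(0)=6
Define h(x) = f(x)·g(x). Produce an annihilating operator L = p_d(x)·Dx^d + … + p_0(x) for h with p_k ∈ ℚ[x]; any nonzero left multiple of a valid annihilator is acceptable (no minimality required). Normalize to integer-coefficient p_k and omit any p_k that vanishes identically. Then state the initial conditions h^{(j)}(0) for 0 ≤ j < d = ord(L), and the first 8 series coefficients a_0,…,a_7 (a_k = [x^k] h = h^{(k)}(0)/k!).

L = (160 + 464·x^2 + 464·x^4 + 256·x^6 + 64·x^8) + (96·x + 224·x^3 + 192·x^5 + 64·x^7)·Dx + (60 + 188·x^2 + 216·x^4 + 128·x^6 + 32·x^8)·Dx^2 + (24·x + 56·x^3 + 48·x^5 + 16·x^7)·Dx^3 + (5 + 18·x^2 + 25·x^4 + 16·x^6 + 4·x^8)·Dx^4  (order 4).
h: a_k = 0, 0, -18, 0, 18, 0, -10, 0, …
ICs: h(0) = 0, h′(0) = 0, h′′(0) = -36, h′′′(0) = 0.

f: a_k = 0, -3, 0, 1, 0, -3/5, 0, 3/7, …
g: a_k = 0, 6, 0, -4, 0, 4/5, 0, -8/105, …
f·g: L₀ = L_f ⊗_s L_g, ord ≤ 2·2.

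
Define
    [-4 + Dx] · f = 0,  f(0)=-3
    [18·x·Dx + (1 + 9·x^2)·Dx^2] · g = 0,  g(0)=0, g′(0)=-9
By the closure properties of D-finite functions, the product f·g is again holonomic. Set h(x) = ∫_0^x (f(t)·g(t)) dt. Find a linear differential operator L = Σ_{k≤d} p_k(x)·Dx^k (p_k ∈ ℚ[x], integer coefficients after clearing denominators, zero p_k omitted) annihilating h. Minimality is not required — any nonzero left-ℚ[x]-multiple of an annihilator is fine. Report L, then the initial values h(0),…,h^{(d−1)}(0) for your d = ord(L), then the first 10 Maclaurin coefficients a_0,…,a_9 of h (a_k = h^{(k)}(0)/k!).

f: a_k = -3, -12, -24, -32, -32, -128/5, -256/15, -1024/105, -512/105, -2048/945, …
g: a_k = 0, -9, 0, 27, 0, -729/5, 0, 6561/7, 0, -6561, …
Product ⇒ symmetric product L₀, ord ≤ 2.
h=∫h₀ ⇒ L = L₀·Dx.
L = (16 - 72·x + 144·x^2)·Dx + (-8 + 18·x - 72·x^2)·Dx^2 + (1 + 9·x^2)·Dx^3  (order 3).
h: a_k = 0, 0, 27/2, 36, 135/4, -36/5, 129/10, 1116/7, -807/280, -83828/105, …
ICs: h(0) = 0, h′(0) = 0, h′′(0) = 27.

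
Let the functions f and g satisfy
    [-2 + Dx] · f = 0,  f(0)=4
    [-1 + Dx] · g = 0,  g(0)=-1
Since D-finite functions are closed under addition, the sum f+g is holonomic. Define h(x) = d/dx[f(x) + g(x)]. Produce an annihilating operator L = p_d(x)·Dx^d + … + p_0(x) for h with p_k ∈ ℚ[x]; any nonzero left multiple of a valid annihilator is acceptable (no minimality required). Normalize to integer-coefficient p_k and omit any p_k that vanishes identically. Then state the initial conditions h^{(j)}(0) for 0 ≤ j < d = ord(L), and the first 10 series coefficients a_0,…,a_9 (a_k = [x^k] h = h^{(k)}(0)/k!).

f: a_k = 4, 8, 8, 16/3, 8/3, 16/15, 16/45, 32/315, 8/315, 16/2835, …
g: a_k = -1, -1, -1/2, -1/6, -1/24, -1/120, -1/720, -1/5040, -1/40320, -1/362880, …
h₀=f+g: left-lcm gives L₀, ord ≤ 2.
Derive L from L₀ (diff closure).
L = 2 - 3·Dx + Dx^2  (order 2).
h: a_k = 7, 15, 31/2, 21/2, 127/24, 17/8, 511/720, 341/1680, 2047/40320, 13/1152, …
ICs: h(0) = 7, h′(0) = 15.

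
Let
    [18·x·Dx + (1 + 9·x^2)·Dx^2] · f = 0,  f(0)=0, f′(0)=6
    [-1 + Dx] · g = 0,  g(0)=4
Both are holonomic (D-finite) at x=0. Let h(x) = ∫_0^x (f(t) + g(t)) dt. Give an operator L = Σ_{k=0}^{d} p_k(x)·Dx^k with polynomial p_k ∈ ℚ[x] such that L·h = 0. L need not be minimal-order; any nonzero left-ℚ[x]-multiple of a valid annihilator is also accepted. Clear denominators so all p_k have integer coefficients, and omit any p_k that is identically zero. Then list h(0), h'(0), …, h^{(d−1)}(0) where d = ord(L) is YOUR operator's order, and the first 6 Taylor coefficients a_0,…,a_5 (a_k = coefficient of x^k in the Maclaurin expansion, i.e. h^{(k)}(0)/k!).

L = (18 - 18·x - 486·x^2 - 162·x^3)·Dx^2 + (-19 + 468·x^2 - 81·x^4)·Dx^3 + (1 + 18·x + 18·x^2 + 162·x^3 + 81·x^4)·Dx^4  (order 4).
h: a_k = 0, 4, 5, 2/3, -13/3, 1/30, …
ICs: h(0) = 0, h′(0) = 4, h′′(0) = 10, h′′′(0) = 4.

f: a_k = 0, 6, 0, -18, 0, 486/5, …
g: a_k = 4, 4, 2, 2/3, 1/6, 1/30, …
h₀=f+g: left-lcm gives L₀, ord ≤ 3.
h=∫₀ˣh₀: take L = L₀·Dx.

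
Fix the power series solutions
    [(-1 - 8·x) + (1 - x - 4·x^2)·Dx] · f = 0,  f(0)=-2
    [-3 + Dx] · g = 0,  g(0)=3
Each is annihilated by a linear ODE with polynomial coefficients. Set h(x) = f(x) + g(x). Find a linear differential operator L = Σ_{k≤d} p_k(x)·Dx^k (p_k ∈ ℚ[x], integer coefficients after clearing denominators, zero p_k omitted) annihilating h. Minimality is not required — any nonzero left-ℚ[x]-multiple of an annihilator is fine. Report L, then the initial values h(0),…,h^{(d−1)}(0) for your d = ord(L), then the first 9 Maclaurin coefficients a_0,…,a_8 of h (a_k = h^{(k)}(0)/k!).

f: a_k = -2, -2, -10, -18, -58, -130, -362, -882, -2330, …
g: a_k = 3, 9, 27/2, 27/2, 81/8, 243/40, 243/80, 729/560, 2187/4480, …
Weyl lclm of L_f,L_g ⇒ L₀ (ord ≤ 2).
L = (-21 - 9·x - 396·x^2 - 288·x^3) + (1 + 42·x + 159·x^2 - 72·x^3 - 144·x^4)·Dx + (2 - 13·x - 9·x^2 + 56·x^3 + 48·x^4)·Dx^2  (order 2).
h: a_k = 1, 7, 7/2, -9/2, -383/8, -4957/40, -28717/80, -493191/560, -10436213/4480, …
ICs: h(0) = 1, h′(0) = 7.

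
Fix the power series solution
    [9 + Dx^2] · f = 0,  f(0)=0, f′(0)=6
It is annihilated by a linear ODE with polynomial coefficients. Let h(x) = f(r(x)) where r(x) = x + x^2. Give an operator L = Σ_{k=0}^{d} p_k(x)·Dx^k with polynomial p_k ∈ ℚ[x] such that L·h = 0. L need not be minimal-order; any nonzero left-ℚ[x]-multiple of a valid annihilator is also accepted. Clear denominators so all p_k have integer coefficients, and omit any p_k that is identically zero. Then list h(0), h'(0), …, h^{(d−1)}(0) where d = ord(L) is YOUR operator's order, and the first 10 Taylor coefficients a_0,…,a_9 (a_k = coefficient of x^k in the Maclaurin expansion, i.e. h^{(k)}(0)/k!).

L = (9 + 54·x + 108·x^2 + 72·x^3) - 2·Dx + (1 + 2·x)·Dx^2  (order 2).
h: a_k = 0, 6, 6, -9, -27, -459/20, 45/4, 11097/280, 1377/40, 4779/2240, …
ICs: h(0) = 0, h′(0) = 6.

f: a_k = 0, 6, 0, -9, 0, 81/20, 0, -243/280, 0, 243/2240, …
L₀ from L_f via x↦r, Dx↦r'^{-1}Dx.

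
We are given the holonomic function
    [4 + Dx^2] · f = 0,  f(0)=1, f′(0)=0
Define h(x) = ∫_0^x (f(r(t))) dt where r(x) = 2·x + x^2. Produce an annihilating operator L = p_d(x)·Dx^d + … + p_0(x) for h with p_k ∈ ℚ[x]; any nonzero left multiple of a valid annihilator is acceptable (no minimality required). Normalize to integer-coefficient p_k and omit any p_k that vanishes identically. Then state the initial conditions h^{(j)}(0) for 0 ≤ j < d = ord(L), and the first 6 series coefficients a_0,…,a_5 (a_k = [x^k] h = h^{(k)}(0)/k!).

L = (16 + 48·x + 48·x^2 + 16·x^3)·Dx - Dx^2 + (1 + x)·Dx^3  (order 3).
h: a_k = 0, 1, 0, -8/3, -2, 26/15, …
ICs: h(0) = 0, h′(0) = 1, h′′(0) = 0.

f: a_k = 1, 0, -2, 0, 2/3, 0, …
f∘r: x↦r, Dx↦Dx/r' in L_f ⇒ L₀.
h=∫₀ˣh₀: take L = L₀·Dx.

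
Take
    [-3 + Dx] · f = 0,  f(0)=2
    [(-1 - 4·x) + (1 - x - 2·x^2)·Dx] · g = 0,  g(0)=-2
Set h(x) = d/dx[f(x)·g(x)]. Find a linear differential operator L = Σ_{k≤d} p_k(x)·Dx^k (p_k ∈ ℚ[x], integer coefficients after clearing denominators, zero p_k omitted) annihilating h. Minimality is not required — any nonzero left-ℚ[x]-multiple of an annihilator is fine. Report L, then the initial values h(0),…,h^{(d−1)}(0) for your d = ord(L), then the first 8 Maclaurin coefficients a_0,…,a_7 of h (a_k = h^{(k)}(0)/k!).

L = (21 + 12·x - 39·x^2 - 12·x^3 + 36·x^4) + (-4 + 3·x + 15·x^2 - 4·x^3 - 12·x^4)·Dx  (order 1).
h: a_k = -16, -84, -276, -758, -1908, -45879/10, -107071/10, -3426681/140, …
ICs: h(0) = -16.

f: a_k = 2, 6, 9, 9, 27/4, 81/20, 81/40, 243/280, …
g: a_k = -2, -2, -6, -10, -22, -42, -86, -170, …
Sym-product of L_f,L_g gives L₀ (≤ ord 1).
h=h₀': d/dx-closure on L₀ ⇒ L.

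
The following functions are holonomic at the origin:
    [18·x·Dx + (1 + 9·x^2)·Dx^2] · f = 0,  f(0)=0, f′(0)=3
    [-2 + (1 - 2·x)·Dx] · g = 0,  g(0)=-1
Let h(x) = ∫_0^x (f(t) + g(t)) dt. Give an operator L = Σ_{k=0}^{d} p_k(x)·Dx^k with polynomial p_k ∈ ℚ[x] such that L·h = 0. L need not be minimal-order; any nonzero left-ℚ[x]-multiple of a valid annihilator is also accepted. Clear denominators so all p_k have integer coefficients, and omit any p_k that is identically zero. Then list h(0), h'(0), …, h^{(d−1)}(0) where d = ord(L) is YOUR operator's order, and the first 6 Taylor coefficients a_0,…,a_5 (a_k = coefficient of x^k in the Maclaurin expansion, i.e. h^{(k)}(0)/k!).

f: a_k = 0, 3, 0, -9, 0, 243/5, …
g: a_k = -1, -2, -4, -8, -16, -32, …
f+g: L₀ = lclm(L_f,L_g), ord ≤ 2+1.
h=∫₀ˣh₀: take L = L₀·Dx.
L = (36 - 288·x - 972·x^2)·Dx^2 + (-21 + 36·x - 9·x^2 - 972·x^3)·Dx^3 + (2 + 5·x + 45·x^3 - 162·x^4)·Dx^4  (order 4).
h: a_k = 0, -1, 1/2, -4/3, -17/4, -16/5, …
ICs: h(0) = 0, h′(0) = -1, h′′(0) = 1, h′′′(0) = -8.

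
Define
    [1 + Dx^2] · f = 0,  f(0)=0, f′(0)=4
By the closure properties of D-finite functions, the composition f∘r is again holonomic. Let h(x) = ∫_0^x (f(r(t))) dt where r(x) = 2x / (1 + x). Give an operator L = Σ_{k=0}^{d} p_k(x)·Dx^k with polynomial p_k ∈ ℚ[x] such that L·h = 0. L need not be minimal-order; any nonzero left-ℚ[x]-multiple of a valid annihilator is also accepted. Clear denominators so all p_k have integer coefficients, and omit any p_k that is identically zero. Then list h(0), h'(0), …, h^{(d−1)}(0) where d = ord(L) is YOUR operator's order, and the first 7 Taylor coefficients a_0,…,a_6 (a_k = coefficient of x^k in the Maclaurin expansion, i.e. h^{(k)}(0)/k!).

f: a_k = 0, 4, 0, -2/3, 0, 1/30, 0, …
f∘r: x↦r, Dx↦Dx/r' in L_f ⇒ L₀.
∫: right-multiply L₀ by Dx.
L = 4·Dx + (2 + 6·x + 6·x^2 + 2·x^3)·Dx^2 + (1 + 4·x + 6·x^2 + 4·x^3 + x^4)·Dx^3  (order 3).
h: a_k = 0, 0, 4, -8/3, 2/3, 8/5, -172/45, …
ICs: h(0) = 0, h′(0) = 0, h′′(0) = 8.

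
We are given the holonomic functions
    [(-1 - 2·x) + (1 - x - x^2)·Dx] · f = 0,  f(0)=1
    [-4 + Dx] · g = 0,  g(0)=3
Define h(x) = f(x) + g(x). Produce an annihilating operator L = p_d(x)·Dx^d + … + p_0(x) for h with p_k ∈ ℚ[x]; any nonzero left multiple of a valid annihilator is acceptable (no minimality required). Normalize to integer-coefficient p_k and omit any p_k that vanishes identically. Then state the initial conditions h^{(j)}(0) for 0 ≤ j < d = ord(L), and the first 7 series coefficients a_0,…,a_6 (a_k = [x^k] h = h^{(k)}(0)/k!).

f: a_k = 1, 1, 2, 3, 5, 8, 13, …
g: a_k = 3, 12, 24, 32, 32, 128/5, 256/15, …
L₀ := lclm(L_f,L_g); ord L₀ ≤ 1+1.
L = (-8·x - 72·x^2 - 32·x^3) + (-12 + 38·x + 22·x^2 - 32·x^3 - 16·x^4)·Dx + (3 - 9·x - x^2 + 10·x^3 + 4·x^4)·Dx^2  (order 2).
h: a_k = 4, 13, 26, 35, 37, 168/5, 451/15, …
ICs: h(0) = 4, h′(0) = 13.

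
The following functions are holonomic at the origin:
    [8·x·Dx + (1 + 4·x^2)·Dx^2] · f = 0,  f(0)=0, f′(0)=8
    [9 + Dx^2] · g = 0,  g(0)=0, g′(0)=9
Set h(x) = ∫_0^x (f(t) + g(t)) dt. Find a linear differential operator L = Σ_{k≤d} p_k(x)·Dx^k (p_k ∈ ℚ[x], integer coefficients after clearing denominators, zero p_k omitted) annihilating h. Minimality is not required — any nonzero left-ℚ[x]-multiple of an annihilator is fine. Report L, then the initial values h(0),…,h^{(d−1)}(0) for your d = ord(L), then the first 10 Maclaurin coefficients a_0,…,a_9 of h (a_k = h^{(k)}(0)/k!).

L = (-2808·x + 19008·x^3 + 10368·x^5)·Dx^2 + (9 + 1548·x^2 + 7344·x^4 + 5184·x^6)·Dx^3 + (-312·x + 2112·x^3 + 1152·x^5)·Dx^4 + (1 + 172·x^2 + 816·x^4 + 576·x^6)·Dx^5  (order 5).
h: a_k = 0, 0, 17/2, 0, -145/24, 0, 1267/240, 0, -41689/4480, 0, …
ICs: h(0) = 0, h′(0) = 0, h′′(0) = 17, h′′′(0) = 0, h′′′′(0) = -145.

f: a_k = 0, 8, 0, -32/3, 0, 128/5, 0, -512/7, 0, 2048/9, …
g: a_k = 0, 9, 0, -27/2, 0, 243/40, 0, -729/560, 0, 729/4480, …
Weyl lclm of L_f,L_g ⇒ L₀ (ord ≤ 4).
Integrate: L := L₀·Dx.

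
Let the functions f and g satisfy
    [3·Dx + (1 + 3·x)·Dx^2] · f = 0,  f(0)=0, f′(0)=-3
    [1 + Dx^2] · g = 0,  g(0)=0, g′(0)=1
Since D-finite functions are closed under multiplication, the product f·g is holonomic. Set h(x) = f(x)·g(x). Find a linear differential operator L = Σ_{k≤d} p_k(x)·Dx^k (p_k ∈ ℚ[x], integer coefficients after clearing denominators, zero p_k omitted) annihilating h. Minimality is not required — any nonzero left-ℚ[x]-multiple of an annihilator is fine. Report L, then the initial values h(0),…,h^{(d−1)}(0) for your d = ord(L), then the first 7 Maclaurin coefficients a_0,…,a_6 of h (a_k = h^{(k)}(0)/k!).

L = (-203 - 222·x - 189·x^2 + 432·x^3 + 324·x^4) + (-84 - 108·x + 648·x^2 + 648·x^3)·Dx + (-208 - 228·x - 54·x^2 + 864·x^3 + 648·x^4)·Dx^2 + (-84 - 108·x + 648·x^2 + 648·x^3)·Dx^3 + (-5 - 6·x + 135·x^2 + 432·x^3 + 324·x^4)·Dx^4  (order 4).
h: a_k = 0, 0, -3, 9/2, -17/2, 39/2, -377/8, …
ICs: h(0) = 0, h′(0) = 0, h′′(0) = -6, h′′′(0) = 27.

f: a_k = 0, -3, 9/2, -9, 81/4, -243/5, 243/2, …
g: a_k = 0, 1, 0, -1/6, 0, 1/120, 0, …
Product ⇒ symmetric product L₀, ord ≤ 4.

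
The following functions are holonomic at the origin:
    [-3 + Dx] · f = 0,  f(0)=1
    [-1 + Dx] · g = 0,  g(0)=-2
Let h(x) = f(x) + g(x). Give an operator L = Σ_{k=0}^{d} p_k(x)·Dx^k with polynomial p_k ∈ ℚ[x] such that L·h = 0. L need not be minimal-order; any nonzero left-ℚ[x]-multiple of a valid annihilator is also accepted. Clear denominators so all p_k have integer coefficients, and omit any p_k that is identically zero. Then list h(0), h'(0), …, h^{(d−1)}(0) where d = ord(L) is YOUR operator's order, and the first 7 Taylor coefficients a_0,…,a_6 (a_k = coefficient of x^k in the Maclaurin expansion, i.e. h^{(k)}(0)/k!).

f: a_k = 1, 3, 9/2, 9/2, 27/8, 81/40, 81/80, …
g: a_k = -2, -2, -1, -1/3, -1/12, -1/60, -1/360, …
f+g: L₀ = lclm(L_f,L_g), ord ≤ 1+1.
L = 3 - 4·Dx + Dx^2  (order 2).
h: a_k = -1, 1, 7/2, 25/6, 79/24, 241/120, 727/720, …
ICs: h(0) = -1, h′(0) = 1.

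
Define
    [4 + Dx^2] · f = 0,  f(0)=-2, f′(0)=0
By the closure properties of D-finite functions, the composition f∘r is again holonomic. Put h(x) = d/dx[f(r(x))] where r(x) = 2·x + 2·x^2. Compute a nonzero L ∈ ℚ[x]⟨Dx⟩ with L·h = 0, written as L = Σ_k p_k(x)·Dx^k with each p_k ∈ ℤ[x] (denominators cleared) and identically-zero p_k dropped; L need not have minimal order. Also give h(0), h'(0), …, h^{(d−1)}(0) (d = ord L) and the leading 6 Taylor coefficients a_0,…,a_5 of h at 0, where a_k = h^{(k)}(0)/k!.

f: a_k = -2, 0, 4, 0, -4/3, 0, …
Substitute x→r, Dx→(1/r')Dx; clear ⇒ L₀.
h=h₀': d/dx-closure on L₀ ⇒ L.
L = (28 + 128·x + 384·x^2 + 512·x^3 + 256·x^4) + (-6 - 12·x)·Dx + (1 + 4·x + 4·x^2)·Dx^2  (order 2).
h: a_k = 0, 32, 96, -64/3, -1280/3, -10496/15, …
ICs: h(0) = 0, h′(0) = 32.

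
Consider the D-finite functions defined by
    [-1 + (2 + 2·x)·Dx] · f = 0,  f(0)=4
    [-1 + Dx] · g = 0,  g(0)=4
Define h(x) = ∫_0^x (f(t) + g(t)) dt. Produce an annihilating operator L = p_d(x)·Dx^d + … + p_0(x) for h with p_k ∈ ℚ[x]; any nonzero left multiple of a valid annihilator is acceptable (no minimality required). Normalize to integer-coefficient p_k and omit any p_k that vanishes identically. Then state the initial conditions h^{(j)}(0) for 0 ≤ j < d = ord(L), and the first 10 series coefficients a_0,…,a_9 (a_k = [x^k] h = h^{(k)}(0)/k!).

L = (3 + 2·x)·Dx + (-5 - 8·x - 4·x^2)·Dx^2 + (2 + 6·x + 4·x^2)·Dx^3  (order 3).
h: a_k = 0, 8, 3, 1/2, 11/48, 1/480, 137/5760, -881/80640, 10523/1290240, -134879/23224320, …
ICs: h(0) = 0, h′(0) = 8, h′′(0) = 6.

f: a_k = 4, 2, -1/2, 1/4, -5/32, 7/64, -21/256, 33/512, -429/8192, 715/16384, …
g: a_k = 4, 4, 2, 2/3, 1/6, 1/30, 1/180, 1/1260, 1/10080, 1/90720, …
h₀=f+g: left-lcm gives L₀, ord ≤ 2.
h=∫h₀ ⇒ L = L₀·Dx.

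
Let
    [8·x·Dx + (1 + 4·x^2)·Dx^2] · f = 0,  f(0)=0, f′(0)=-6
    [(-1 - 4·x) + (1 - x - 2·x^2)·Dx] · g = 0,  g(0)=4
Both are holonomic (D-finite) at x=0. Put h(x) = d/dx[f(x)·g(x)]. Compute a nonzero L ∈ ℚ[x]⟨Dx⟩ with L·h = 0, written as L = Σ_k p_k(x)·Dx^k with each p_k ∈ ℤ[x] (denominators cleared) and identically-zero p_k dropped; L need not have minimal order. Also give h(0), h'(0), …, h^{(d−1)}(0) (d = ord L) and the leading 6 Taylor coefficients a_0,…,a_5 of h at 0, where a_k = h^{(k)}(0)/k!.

L = (288·x^2 + 384·x^3 + 1152·x^4) + (5 + 24·x + 36·x^2 + 128·x^3 + 384·x^4 + 768·x^5)·Dx + (-1 - x - 12·x^2 + 12·x^3 - 8·x^4 + 64·x^5 + 96·x^6)·Dx^2  (order 2).
h: a_k = -24, -48, -120, -352, -1224, -12624/5, …
ICs: h(0) = -24, h′(0) = -48.

f: a_k = 0, -6, 0, 8, 0, -96/5, …
g: a_k = 4, 4, 12, 20, 44, 84, …
Product ⇒ symmetric product L₀, ord ≤ 2.
Derive L from L₀ (diff closure).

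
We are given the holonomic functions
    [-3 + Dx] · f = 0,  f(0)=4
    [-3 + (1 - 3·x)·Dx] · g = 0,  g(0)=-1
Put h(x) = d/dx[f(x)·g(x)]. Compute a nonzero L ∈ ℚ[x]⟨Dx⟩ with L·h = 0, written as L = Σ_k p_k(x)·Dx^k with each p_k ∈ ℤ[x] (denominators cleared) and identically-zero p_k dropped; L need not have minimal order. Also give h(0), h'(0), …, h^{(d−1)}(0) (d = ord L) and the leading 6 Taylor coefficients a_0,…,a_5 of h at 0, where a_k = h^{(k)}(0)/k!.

L = (15 - 36·x + 27·x^2) + (-2 + 9·x - 9·x^2)·Dx  (order 1).
h: a_k = -24, -180, -864, -3510, -13203, -475551/10, …
ICs: h(0) = -24.

f: a_k = 4, 12, 18, 18, 27/2, 81/10, …
g: a_k = -1, -3, -9, -27, -81, -243, …
L₀ := L_f ⊗_s L_g (sym. prod.), ord ≤ 1.
h₀' ⇒ L via d/dx closure of L₀.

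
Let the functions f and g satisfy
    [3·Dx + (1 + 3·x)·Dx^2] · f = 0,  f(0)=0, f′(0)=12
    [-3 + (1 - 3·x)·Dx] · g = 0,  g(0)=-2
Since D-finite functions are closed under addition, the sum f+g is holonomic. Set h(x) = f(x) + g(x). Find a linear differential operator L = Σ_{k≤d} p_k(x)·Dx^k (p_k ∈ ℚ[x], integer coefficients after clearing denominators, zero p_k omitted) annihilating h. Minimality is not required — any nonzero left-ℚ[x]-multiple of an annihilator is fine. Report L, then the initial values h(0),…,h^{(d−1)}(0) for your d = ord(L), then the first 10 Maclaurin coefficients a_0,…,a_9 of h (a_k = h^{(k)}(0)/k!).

f: a_k = 0, 12, -18, 36, -81, 972/5, -486, 8748/7, -6561/2, 8748, …
g: a_k = -2, -6, -18, -54, -162, -486, -1458, -4374, -13122, -39366, …
Sum ⇒ L₀ = lclm(L_f,L_g) in ℚ(x)⟨Dx⟩.
L = (-30 - 18·x)·Dx + (-4 - 48·x - 36·x^2)·Dx^2 + (1 + x - 9·x^2 - 9·x^3)·Dx^3  (order 3).
h: a_k = -2, 6, -36, -18, -243, -1458/5, -1944, -21870/7, -32805/2, -30618, …
ICs: h(0) = -2, h′(0) = 6, h′′(0) = -72.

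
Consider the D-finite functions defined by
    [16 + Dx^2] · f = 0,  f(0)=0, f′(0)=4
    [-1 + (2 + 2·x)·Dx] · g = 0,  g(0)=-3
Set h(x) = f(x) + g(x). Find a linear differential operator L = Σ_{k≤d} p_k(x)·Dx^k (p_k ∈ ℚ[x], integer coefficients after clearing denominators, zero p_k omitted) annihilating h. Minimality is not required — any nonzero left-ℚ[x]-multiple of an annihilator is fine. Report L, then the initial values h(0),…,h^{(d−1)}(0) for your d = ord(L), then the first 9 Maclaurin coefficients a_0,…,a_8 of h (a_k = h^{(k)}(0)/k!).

L = (-1072 - 2048·x - 1024·x^2) + (2016 + 6112·x + 6144·x^2 + 2048·x^3)·Dx + (-67 - 128·x - 64·x^2)·Dx^2 + (126 + 382·x + 384·x^2 + 128·x^3)·Dx^3  (order 3).
h: a_k = -3, 5/2, 3/8, -521/48, 15/128, 32453/3840, 63/1024, -2128337/645120, 1287/32768, …
ICs: h(0) = -3, h′(0) = 5/2, h′′(0) = 3/4.

f: a_k = 0, 4, 0, -32/3, 0, 128/15, 0, -1024/315, 0, …
g: a_k = -3, -3/2, 3/8, -3/16, 15/128, -21/256, 63/1024, -99/2048, 1287/32768, …
h₀=f+g: left-lcm gives L₀, ord ≤ 3.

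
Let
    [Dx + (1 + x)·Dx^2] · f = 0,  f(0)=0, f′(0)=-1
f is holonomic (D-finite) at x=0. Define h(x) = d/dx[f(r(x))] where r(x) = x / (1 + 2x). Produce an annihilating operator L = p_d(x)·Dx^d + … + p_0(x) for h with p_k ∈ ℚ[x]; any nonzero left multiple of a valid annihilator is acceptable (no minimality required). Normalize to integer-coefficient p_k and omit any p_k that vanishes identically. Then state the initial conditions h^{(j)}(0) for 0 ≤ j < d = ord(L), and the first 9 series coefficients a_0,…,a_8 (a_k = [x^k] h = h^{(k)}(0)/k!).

L = (5 + 12·x) + (1 + 5·x + 6·x^2)·Dx  (order 1).
h: a_k = -1, 5, -19, 65, -211, 665, -2059, 6305, -19171, …
ICs: h(0) = -1.

f: a_k = 0, -1, 1/2, -1/3, 1/4, -1/5, 1/6, -1/7, 1/8, …
h₀=f(r): pull back L_f along r ⇒ L₀.
Derive L from L₀ (diff closure).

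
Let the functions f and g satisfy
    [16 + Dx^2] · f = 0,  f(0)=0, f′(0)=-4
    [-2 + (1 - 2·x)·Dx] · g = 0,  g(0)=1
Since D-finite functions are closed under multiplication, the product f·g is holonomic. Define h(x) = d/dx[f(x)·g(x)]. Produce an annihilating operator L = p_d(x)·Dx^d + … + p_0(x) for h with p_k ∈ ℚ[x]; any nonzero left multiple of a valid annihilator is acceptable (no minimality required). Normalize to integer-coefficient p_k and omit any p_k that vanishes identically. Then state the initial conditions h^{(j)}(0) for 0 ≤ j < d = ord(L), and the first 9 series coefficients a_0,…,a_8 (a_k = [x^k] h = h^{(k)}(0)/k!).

f: a_k = 0, -4, 0, 32/3, 0, -128/15, 0, 1024/315, 0, …
g: a_k = 1, 2, 4, 8, 16, 32, 64, 128, 256, …
Product ⇒ symmetric product L₀, ord ≤ 2.
h=h₀': d/dx-closure on L₀ ⇒ L.
L = (8 - 64·x + 64·x^2) + (-4 + 8·x)·Dx + (1 - 4·x + 4·x^2)·Dx^2  (order 2).
h: a_k = -4, -16, -16, -128/3, -448/3, -1792/5, -36608/45, -585728/315, -1319936/315, …
ICs: h(0) = -4, h′(0) = -16.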